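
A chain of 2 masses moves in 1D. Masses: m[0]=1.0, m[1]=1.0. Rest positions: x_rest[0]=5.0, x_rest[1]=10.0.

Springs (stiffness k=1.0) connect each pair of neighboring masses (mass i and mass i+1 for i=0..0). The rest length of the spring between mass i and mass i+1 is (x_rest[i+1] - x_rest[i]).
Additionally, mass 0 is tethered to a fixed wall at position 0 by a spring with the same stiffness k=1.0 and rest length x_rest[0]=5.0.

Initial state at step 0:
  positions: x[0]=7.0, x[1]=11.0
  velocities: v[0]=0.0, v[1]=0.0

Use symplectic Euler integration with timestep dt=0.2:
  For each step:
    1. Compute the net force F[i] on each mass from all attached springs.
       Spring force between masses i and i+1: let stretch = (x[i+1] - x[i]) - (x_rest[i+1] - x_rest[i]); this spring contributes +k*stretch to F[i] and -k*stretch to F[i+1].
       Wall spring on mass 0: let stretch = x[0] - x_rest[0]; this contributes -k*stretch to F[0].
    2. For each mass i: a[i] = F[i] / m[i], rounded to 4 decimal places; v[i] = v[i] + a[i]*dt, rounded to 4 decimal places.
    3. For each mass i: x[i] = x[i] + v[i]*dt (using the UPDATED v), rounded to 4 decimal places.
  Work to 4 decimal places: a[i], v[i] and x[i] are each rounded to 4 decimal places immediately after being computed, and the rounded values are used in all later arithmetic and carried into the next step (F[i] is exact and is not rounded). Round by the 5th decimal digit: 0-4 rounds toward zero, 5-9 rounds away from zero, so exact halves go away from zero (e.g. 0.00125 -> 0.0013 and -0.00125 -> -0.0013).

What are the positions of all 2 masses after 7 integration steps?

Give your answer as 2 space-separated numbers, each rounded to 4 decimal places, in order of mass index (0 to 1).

Step 0: x=[7.0000 11.0000] v=[0.0000 0.0000]
Step 1: x=[6.8800 11.0400] v=[-0.6000 0.2000]
Step 2: x=[6.6512 11.1136] v=[-1.1440 0.3680]
Step 3: x=[6.3348 11.2087] v=[-1.5818 0.4755]
Step 4: x=[5.9600 11.3088] v=[-1.8740 0.5007]
Step 5: x=[5.5608 11.3950] v=[-1.9962 0.4309]
Step 6: x=[5.1725 11.4478] v=[-1.9415 0.2641]
Step 7: x=[4.8283 11.4496] v=[-1.7209 0.0090]

Answer: 4.8283 11.4496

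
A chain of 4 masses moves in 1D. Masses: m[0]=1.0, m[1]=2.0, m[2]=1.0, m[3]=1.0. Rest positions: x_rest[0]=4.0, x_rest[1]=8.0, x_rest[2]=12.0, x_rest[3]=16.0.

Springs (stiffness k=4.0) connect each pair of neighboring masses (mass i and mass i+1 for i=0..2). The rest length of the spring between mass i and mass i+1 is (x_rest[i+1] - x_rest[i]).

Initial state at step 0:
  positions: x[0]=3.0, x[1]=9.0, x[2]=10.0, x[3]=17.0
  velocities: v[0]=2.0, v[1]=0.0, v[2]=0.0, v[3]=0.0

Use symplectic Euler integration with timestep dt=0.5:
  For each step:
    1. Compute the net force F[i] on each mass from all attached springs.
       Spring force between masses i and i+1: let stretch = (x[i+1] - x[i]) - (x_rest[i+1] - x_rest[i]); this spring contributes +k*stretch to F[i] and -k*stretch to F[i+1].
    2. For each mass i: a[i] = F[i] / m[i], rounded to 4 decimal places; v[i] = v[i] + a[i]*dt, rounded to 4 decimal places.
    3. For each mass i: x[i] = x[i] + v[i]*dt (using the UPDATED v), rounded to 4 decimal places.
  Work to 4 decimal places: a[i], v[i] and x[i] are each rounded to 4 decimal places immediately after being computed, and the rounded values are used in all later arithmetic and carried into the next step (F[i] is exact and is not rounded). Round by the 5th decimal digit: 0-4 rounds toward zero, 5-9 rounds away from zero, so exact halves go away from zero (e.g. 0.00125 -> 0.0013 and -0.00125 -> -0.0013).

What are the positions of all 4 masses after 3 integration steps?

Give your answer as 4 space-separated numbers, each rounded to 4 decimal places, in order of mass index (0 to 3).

Answer: 4.0000 10.0000 9.5000 17.5000

Derivation:
Step 0: x=[3.0000 9.0000 10.0000 17.0000] v=[2.0000 0.0000 0.0000 0.0000]
Step 1: x=[6.0000 6.5000 16.0000 14.0000] v=[6.0000 -5.0000 12.0000 -6.0000]
Step 2: x=[5.5000 8.5000 10.5000 17.0000] v=[-1.0000 4.0000 -11.0000 6.0000]
Step 3: x=[4.0000 10.0000 9.5000 17.5000] v=[-3.0000 3.0000 -2.0000 1.0000]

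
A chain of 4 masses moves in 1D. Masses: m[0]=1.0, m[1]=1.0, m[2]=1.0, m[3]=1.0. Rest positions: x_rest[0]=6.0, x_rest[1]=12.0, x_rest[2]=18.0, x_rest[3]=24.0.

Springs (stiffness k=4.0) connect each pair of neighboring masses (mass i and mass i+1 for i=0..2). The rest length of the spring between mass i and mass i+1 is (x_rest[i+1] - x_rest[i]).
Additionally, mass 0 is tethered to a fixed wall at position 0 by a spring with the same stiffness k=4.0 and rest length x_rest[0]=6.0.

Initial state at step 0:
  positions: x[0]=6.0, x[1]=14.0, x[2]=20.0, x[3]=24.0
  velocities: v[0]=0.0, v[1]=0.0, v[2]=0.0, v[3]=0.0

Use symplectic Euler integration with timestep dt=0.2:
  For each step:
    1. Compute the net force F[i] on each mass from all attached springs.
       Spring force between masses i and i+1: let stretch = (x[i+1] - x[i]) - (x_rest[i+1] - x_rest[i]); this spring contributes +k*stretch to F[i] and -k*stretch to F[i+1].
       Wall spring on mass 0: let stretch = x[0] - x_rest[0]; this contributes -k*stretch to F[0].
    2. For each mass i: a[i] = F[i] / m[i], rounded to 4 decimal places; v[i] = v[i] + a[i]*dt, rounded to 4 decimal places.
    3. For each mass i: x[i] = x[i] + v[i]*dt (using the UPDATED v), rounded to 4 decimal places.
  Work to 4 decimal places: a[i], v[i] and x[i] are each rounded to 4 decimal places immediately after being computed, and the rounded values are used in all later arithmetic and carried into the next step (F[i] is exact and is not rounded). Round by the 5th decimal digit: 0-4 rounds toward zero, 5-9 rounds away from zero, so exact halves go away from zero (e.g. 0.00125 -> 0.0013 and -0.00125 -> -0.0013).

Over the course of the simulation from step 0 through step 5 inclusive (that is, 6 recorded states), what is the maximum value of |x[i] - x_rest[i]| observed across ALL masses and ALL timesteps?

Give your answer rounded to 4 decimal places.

Answer: 2.0423

Derivation:
Step 0: x=[6.0000 14.0000 20.0000 24.0000] v=[0.0000 0.0000 0.0000 0.0000]
Step 1: x=[6.3200 13.6800 19.6800 24.3200] v=[1.6000 -1.6000 -1.6000 1.6000]
Step 2: x=[6.8064 13.1424 19.1424 24.8576] v=[2.4320 -2.6880 -2.6880 2.6880]
Step 3: x=[7.2175 12.5510 18.5592 25.4408] v=[2.0557 -2.9568 -2.9158 2.9158]
Step 4: x=[7.3272 12.0676 18.1158 25.8829] v=[0.5485 -2.4170 -2.2171 2.2105]
Step 5: x=[7.0230 11.7934 17.9474 26.0423] v=[-1.5209 -1.3708 -0.8420 0.7968]
Max displacement = 2.0423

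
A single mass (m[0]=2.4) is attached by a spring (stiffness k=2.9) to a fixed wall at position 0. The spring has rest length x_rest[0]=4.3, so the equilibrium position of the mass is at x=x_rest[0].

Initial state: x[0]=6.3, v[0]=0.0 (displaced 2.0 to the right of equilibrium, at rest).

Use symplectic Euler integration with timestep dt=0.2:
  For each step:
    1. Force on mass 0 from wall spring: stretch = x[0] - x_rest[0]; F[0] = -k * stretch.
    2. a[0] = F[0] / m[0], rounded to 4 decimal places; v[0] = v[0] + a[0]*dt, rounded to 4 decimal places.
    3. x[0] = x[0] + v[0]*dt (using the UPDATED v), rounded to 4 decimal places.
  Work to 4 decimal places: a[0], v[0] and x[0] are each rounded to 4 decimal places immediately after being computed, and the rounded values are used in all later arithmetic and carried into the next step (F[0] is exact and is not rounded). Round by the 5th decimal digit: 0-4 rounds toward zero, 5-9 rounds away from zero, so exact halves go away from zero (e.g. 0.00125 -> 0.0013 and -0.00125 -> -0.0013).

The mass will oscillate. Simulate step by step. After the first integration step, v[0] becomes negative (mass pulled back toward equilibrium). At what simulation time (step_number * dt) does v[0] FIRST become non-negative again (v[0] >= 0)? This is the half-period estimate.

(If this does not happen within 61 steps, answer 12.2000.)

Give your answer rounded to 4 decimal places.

Answer: 3.0000

Derivation:
Step 0: x=[6.3000] v=[0.0000]
Step 1: x=[6.2033] v=[-0.4833]
Step 2: x=[6.0146] v=[-0.9433]
Step 3: x=[5.7431] v=[-1.3577]
Step 4: x=[5.4018] v=[-1.7064]
Step 5: x=[5.0073] v=[-1.9727]
Step 6: x=[4.5786] v=[-2.1436]
Step 7: x=[4.1364] v=[-2.2109]
Step 8: x=[3.7021] v=[-2.1714]
Step 9: x=[3.2967] v=[-2.0269]
Step 10: x=[2.9398] v=[-1.7844]
Step 11: x=[2.6487] v=[-1.4557]
Step 12: x=[2.4374] v=[-1.0566]
Step 13: x=[2.3161] v=[-0.6065]
Step 14: x=[2.2907] v=[-0.1271]
Step 15: x=[2.3624] v=[0.3585]
First v>=0 after going negative at step 15, time=3.0000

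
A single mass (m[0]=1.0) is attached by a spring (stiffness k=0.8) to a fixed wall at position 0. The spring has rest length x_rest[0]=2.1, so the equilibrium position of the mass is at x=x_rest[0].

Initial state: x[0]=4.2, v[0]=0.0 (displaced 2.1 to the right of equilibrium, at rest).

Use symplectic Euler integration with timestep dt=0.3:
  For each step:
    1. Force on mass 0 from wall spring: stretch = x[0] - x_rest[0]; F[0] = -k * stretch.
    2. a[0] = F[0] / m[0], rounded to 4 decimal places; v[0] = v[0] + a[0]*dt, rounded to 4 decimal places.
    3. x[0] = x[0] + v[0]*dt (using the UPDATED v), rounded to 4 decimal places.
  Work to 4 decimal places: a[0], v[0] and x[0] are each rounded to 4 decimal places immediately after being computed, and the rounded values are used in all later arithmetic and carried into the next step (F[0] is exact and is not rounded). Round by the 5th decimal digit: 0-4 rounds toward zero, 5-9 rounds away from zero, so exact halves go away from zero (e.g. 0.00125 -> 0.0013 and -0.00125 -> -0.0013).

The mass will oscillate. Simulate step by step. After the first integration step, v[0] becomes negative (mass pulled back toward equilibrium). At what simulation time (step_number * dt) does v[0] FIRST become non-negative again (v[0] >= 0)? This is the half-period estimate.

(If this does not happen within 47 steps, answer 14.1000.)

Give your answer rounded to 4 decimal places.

Answer: 3.6000

Derivation:
Step 0: x=[4.2000] v=[0.0000]
Step 1: x=[4.0488] v=[-0.5040]
Step 2: x=[3.7573] v=[-0.9717]
Step 3: x=[3.3465] v=[-1.3694]
Step 4: x=[2.8459] v=[-1.6686]
Step 5: x=[2.2916] v=[-1.8476]
Step 6: x=[1.7235] v=[-1.8936]
Step 7: x=[1.1825] v=[-1.8032]
Step 8: x=[0.7076] v=[-1.5830]
Step 9: x=[0.3330] v=[-1.2488]
Step 10: x=[0.0856] v=[-0.8247]
Step 11: x=[-0.0168] v=[-0.3413]
Step 12: x=[0.0332] v=[0.1667]
First v>=0 after going negative at step 12, time=3.6000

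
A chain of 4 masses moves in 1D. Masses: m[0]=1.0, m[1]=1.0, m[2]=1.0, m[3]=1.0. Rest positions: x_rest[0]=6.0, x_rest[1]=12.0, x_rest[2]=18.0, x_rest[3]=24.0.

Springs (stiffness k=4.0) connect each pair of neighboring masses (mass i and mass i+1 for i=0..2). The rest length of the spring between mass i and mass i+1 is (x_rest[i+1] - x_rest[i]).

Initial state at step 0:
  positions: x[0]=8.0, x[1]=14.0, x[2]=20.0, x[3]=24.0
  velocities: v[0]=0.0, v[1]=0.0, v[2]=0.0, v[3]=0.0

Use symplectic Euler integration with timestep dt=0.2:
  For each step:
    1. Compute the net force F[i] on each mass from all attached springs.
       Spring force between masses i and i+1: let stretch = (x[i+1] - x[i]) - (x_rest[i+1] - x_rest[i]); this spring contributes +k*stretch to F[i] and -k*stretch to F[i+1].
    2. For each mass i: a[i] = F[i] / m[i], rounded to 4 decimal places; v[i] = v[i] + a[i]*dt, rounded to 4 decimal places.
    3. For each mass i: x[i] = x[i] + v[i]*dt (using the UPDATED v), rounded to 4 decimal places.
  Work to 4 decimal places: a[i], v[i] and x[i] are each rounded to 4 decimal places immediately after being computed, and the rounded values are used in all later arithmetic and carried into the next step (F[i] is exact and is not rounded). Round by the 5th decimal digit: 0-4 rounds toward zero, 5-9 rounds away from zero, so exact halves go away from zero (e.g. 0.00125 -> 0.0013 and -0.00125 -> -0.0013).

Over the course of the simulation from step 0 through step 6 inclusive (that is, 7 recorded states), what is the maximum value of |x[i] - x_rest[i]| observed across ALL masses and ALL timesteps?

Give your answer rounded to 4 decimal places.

Step 0: x=[8.0000 14.0000 20.0000 24.0000] v=[0.0000 0.0000 0.0000 0.0000]
Step 1: x=[8.0000 14.0000 19.6800 24.3200] v=[0.0000 0.0000 -1.6000 1.6000]
Step 2: x=[8.0000 13.9488 19.1936 24.8576] v=[0.0000 -0.2560 -2.4320 2.6880]
Step 3: x=[7.9918 13.7850 18.7743 25.4490] v=[-0.0410 -0.8192 -2.0966 2.9568]
Step 4: x=[7.9505 13.4925 18.6246 25.9324] v=[-0.2064 -1.4623 -0.7483 2.4170]
Step 5: x=[7.8359 13.1345 18.8231 26.2066] v=[-0.5728 -1.7902 0.9923 1.3708]
Step 6: x=[7.6091 12.8389 19.2927 26.2594] v=[-1.1339 -1.4782 2.3482 0.2640]
Max displacement = 2.2594

Answer: 2.2594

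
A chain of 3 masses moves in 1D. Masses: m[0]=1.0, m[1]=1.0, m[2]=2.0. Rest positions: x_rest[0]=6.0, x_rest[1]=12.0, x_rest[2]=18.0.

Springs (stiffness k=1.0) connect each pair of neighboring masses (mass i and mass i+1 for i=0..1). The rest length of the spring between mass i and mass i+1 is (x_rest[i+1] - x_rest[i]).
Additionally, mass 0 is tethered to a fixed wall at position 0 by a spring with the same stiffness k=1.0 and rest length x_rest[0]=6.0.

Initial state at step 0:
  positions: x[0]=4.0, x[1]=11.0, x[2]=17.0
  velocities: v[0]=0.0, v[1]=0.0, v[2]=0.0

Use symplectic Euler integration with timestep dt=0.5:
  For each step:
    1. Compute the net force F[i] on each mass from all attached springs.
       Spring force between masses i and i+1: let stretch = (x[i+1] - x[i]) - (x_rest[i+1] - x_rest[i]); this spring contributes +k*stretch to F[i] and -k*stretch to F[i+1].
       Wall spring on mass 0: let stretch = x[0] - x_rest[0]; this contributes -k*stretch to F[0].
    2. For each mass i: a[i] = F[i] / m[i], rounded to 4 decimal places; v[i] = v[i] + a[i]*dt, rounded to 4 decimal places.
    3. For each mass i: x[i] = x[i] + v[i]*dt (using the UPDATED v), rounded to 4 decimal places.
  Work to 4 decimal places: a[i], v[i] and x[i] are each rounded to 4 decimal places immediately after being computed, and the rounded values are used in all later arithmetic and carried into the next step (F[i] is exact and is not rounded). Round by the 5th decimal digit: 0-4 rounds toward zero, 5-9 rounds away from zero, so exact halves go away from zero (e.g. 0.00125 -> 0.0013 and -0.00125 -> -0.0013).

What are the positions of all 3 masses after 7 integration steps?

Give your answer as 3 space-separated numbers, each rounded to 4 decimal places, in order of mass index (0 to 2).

Step 0: x=[4.0000 11.0000 17.0000] v=[0.0000 0.0000 0.0000]
Step 1: x=[4.7500 10.7500 17.0000] v=[1.5000 -0.5000 0.0000]
Step 2: x=[5.8125 10.5625 16.9688] v=[2.1250 -0.3750 -0.0625]
Step 3: x=[6.6094 10.7891 16.8868] v=[1.5938 0.4532 -0.1641]
Step 4: x=[6.7989 11.4952 16.7925] v=[0.3790 1.4122 -0.1886]
Step 5: x=[6.4628 12.3516 16.7861] v=[-0.6723 1.7127 -0.0129]
Step 6: x=[5.9832 12.8444 16.9754] v=[-0.9593 0.9856 0.3785]
Step 7: x=[5.7231 12.6547 17.3983] v=[-0.5203 -0.3795 0.8458]

Answer: 5.7231 12.6547 17.3983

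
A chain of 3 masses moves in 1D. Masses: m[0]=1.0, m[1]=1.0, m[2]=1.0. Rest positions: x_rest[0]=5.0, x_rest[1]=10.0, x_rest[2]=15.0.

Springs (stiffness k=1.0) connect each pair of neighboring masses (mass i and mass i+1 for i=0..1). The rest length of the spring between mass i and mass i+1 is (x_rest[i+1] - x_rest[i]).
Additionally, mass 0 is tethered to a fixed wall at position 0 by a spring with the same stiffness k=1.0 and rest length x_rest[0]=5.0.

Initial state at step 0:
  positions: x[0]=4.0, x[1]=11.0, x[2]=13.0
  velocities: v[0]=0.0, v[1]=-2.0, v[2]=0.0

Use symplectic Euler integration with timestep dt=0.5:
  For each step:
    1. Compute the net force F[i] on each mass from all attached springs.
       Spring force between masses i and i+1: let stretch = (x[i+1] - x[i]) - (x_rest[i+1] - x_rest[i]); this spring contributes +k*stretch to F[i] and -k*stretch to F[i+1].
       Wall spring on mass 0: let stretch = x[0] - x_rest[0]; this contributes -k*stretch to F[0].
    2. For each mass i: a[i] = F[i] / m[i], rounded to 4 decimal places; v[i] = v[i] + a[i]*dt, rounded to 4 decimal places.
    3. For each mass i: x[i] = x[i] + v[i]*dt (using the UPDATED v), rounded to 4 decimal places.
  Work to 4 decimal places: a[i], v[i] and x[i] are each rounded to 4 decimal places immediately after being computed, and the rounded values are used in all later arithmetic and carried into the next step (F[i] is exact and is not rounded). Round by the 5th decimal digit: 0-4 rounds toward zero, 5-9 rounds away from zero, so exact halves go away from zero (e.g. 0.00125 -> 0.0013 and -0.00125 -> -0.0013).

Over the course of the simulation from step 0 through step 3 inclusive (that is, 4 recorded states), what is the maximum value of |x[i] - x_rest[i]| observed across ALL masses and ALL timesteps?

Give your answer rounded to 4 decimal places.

Step 0: x=[4.0000 11.0000 13.0000] v=[0.0000 -2.0000 0.0000]
Step 1: x=[4.7500 8.7500 13.7500] v=[1.5000 -4.5000 1.5000]
Step 2: x=[5.3125 6.7500 14.5000] v=[1.1250 -4.0000 1.5000]
Step 3: x=[4.9063 6.3281 14.5625] v=[-0.8125 -0.8438 0.1250]
Max displacement = 3.6719

Answer: 3.6719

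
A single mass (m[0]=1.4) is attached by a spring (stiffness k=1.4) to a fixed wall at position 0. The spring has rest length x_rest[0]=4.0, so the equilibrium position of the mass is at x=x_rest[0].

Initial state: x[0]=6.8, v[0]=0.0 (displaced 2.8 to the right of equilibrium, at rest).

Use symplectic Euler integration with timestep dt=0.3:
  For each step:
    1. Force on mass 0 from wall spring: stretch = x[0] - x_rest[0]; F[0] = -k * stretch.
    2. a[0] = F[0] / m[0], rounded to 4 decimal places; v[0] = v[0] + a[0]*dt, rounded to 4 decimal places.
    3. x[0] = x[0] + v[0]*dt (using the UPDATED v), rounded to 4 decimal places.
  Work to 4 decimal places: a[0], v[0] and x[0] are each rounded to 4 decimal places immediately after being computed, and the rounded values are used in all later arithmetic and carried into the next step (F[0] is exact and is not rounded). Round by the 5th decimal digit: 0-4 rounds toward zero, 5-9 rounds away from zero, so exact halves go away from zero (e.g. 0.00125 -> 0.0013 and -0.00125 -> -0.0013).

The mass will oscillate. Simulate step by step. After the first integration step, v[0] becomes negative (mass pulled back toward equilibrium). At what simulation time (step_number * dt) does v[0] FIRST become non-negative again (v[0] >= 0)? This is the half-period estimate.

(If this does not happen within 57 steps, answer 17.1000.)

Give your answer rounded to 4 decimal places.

Step 0: x=[6.8000] v=[0.0000]
Step 1: x=[6.5480] v=[-0.8400]
Step 2: x=[6.0667] v=[-1.6044]
Step 3: x=[5.3994] v=[-2.2244]
Step 4: x=[4.6061] v=[-2.6442]
Step 5: x=[3.7583] v=[-2.8260]
Step 6: x=[2.9323] v=[-2.7535]
Step 7: x=[2.2023] v=[-2.4332]
Step 8: x=[1.6341] v=[-1.8939]
Step 9: x=[1.2789] v=[-1.1841]
Step 10: x=[1.1686] v=[-0.3678]
Step 11: x=[1.3131] v=[0.4816]
First v>=0 after going negative at step 11, time=3.3000

Answer: 3.3000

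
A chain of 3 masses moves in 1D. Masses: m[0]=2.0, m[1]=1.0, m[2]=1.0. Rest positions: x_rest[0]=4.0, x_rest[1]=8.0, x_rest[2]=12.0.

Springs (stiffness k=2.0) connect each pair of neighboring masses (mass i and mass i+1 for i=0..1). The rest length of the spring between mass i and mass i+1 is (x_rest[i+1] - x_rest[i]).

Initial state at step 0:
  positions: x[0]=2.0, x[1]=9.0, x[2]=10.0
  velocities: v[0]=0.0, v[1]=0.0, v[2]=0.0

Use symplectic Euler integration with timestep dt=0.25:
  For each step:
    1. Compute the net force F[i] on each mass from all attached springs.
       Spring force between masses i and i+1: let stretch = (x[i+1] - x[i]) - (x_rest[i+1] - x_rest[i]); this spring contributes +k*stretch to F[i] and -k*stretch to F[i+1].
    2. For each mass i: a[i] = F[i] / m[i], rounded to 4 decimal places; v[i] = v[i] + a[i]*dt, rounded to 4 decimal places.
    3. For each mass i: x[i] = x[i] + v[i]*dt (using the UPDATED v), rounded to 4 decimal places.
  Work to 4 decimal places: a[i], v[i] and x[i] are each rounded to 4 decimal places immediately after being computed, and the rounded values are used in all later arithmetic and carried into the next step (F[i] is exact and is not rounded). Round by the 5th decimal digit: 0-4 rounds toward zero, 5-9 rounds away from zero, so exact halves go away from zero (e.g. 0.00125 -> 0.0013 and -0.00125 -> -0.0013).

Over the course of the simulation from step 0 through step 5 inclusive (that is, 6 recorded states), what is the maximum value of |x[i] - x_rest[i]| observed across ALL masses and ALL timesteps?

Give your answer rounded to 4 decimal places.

Step 0: x=[2.0000 9.0000 10.0000] v=[0.0000 0.0000 0.0000]
Step 1: x=[2.1875 8.2500 10.3750] v=[0.7500 -3.0000 1.5000]
Step 2: x=[2.5039 7.0078 10.9844] v=[1.2656 -4.9688 2.4375]
Step 3: x=[2.8518 5.6997 11.5967] v=[1.3916 -5.2325 2.4492]
Step 4: x=[3.1277 4.7727 11.9719] v=[1.1036 -3.7080 1.5007]
Step 5: x=[3.2564 4.5400 11.9472] v=[0.5149 -0.9309 -0.0989]
Max displacement = 3.4600

Answer: 3.4600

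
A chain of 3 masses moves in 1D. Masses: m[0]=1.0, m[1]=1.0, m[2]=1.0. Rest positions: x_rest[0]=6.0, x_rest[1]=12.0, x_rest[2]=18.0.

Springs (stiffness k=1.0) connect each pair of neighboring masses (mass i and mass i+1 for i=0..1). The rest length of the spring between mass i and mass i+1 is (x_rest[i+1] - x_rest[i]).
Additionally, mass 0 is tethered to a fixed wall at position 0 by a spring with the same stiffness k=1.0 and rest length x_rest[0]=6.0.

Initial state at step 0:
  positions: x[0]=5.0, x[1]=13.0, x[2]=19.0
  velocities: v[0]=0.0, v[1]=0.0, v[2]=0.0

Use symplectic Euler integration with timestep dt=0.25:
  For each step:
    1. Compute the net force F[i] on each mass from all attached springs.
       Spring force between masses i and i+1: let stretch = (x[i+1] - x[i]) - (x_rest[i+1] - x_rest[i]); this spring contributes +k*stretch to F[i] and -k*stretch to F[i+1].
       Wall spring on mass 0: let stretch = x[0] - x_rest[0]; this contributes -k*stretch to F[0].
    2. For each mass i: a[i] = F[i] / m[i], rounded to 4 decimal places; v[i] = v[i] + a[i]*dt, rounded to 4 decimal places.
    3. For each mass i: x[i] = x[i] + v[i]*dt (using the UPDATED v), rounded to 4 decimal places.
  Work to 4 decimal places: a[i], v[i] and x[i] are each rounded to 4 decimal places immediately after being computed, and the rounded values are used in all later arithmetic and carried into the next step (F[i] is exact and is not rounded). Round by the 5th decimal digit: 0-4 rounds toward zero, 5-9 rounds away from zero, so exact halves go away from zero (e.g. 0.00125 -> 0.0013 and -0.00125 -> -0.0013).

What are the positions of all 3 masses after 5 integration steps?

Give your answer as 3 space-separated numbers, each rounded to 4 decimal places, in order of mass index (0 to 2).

Step 0: x=[5.0000 13.0000 19.0000] v=[0.0000 0.0000 0.0000]
Step 1: x=[5.1875 12.8750 19.0000] v=[0.7500 -0.5000 0.0000]
Step 2: x=[5.5313 12.6524 18.9922] v=[1.3750 -0.8906 -0.0313]
Step 3: x=[5.9744 12.3809 18.9631] v=[1.7725 -1.0859 -0.1163]
Step 4: x=[6.4445 12.1204 18.8976] v=[1.8805 -1.0420 -0.2619]
Step 5: x=[6.8666 11.9287 18.7836] v=[1.6884 -0.7667 -0.4562]

Answer: 6.8666 11.9287 18.7836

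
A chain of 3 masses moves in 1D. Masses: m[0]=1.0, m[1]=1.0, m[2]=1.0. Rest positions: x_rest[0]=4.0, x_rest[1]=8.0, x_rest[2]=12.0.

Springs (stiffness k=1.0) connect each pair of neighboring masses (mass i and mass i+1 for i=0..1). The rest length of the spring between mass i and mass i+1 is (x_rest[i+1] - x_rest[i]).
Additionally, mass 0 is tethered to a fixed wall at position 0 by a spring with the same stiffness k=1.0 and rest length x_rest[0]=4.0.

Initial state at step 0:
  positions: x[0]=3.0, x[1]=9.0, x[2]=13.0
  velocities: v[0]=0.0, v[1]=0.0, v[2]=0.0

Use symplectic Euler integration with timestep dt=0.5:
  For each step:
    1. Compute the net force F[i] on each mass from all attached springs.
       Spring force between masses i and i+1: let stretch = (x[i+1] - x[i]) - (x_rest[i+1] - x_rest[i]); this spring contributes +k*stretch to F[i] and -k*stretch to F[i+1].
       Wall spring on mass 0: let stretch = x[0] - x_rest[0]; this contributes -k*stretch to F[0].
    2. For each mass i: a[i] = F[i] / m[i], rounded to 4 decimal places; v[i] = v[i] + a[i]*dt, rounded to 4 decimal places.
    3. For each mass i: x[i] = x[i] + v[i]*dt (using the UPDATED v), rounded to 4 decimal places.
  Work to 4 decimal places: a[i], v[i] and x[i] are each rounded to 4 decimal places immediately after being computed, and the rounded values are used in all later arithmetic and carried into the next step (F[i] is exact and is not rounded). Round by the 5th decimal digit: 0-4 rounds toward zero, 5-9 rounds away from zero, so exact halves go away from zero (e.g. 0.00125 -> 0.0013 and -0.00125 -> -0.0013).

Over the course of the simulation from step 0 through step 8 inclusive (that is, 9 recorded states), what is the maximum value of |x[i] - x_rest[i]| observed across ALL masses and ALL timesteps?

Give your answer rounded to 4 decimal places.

Answer: 1.3594

Derivation:
Step 0: x=[3.0000 9.0000 13.0000] v=[0.0000 0.0000 0.0000]
Step 1: x=[3.7500 8.5000 13.0000] v=[1.5000 -1.0000 0.0000]
Step 2: x=[4.7500 7.9375 12.8750] v=[2.0000 -1.1250 -0.2500]
Step 3: x=[5.3594 7.8125 12.5156] v=[1.2188 -0.2500 -0.7188]
Step 4: x=[5.2422 8.2500 11.9804] v=[-0.2344 0.8750 -1.0704]
Step 5: x=[4.5664 8.8682 11.5126] v=[-1.3516 1.2363 -0.9356]
Step 6: x=[3.8245 9.0720 11.3837] v=[-1.4839 0.4076 -0.2578]
Step 7: x=[3.4383 8.5419 11.6769] v=[-0.7724 -1.0603 0.5864]
Step 8: x=[3.4685 7.5196 12.1864] v=[0.0603 -2.0446 1.0189]
Max displacement = 1.3594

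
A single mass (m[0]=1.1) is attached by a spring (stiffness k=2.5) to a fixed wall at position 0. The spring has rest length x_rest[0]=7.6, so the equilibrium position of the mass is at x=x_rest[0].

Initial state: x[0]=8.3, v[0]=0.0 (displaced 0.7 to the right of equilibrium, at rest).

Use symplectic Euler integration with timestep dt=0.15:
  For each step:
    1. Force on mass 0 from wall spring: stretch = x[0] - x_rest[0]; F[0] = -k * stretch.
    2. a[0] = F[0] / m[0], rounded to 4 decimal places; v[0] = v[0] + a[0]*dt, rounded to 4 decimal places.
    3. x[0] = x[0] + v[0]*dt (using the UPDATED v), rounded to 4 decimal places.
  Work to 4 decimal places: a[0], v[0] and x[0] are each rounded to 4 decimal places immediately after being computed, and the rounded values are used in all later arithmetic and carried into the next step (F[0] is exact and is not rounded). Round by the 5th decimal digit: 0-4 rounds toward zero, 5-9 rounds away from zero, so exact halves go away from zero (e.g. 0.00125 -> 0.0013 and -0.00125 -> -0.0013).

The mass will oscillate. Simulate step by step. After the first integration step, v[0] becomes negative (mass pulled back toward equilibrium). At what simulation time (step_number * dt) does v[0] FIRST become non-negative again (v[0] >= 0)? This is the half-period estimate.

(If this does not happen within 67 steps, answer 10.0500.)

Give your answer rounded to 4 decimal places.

Step 0: x=[8.3000] v=[0.0000]
Step 1: x=[8.2642] v=[-0.2386]
Step 2: x=[8.1945] v=[-0.4650]
Step 3: x=[8.0943] v=[-0.6677]
Step 4: x=[7.9689] v=[-0.8362]
Step 5: x=[7.8246] v=[-0.9620]
Step 6: x=[7.6688] v=[-1.0386]
Step 7: x=[7.5095] v=[-1.0621]
Step 8: x=[7.3548] v=[-1.0312]
Step 9: x=[7.2127] v=[-0.9476]
Step 10: x=[7.0904] v=[-0.8156]
Step 11: x=[6.9941] v=[-0.6419]
Step 12: x=[6.9288] v=[-0.4354]
Step 13: x=[6.8978] v=[-0.2066]
Step 14: x=[6.9027] v=[0.0328]
First v>=0 after going negative at step 14, time=2.1000

Answer: 2.1000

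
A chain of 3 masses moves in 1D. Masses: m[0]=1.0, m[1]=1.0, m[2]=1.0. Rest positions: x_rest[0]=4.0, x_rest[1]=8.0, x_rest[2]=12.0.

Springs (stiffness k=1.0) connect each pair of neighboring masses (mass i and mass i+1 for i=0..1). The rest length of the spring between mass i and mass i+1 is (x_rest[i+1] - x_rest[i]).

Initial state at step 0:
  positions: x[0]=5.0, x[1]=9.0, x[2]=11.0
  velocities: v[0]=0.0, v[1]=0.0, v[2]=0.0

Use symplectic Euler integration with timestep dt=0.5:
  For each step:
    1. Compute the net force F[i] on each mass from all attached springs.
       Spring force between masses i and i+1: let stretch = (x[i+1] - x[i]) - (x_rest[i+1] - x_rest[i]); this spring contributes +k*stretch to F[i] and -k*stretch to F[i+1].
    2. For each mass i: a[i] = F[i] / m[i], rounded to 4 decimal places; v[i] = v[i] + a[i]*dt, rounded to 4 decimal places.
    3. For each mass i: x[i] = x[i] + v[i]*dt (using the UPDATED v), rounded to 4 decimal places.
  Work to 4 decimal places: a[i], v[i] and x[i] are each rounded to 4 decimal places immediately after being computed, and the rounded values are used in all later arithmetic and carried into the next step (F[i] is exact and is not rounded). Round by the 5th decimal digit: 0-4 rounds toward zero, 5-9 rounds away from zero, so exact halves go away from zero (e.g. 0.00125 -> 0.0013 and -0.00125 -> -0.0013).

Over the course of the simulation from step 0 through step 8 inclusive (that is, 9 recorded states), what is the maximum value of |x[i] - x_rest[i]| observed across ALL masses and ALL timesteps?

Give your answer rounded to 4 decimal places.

Step 0: x=[5.0000 9.0000 11.0000] v=[0.0000 0.0000 0.0000]
Step 1: x=[5.0000 8.5000 11.5000] v=[0.0000 -1.0000 1.0000]
Step 2: x=[4.8750 7.8750 12.2500] v=[-0.2500 -1.2500 1.5000]
Step 3: x=[4.5000 7.5938 12.9063] v=[-0.7500 -0.5625 1.3125]
Step 4: x=[3.8985 7.8673 13.2345] v=[-1.2031 0.5469 0.6563]
Step 5: x=[3.2892 8.4904 13.2209] v=[-1.2187 1.2461 -0.0273]
Step 6: x=[2.9802 8.9958 13.0246] v=[-0.6181 1.0108 -0.3926]
Step 7: x=[3.1751 9.0045 12.8211] v=[0.3897 0.0174 -0.4070]
Step 8: x=[3.8273 8.5100 12.6635] v=[1.3044 -0.9890 -0.3153]
Max displacement = 1.2345

Answer: 1.2345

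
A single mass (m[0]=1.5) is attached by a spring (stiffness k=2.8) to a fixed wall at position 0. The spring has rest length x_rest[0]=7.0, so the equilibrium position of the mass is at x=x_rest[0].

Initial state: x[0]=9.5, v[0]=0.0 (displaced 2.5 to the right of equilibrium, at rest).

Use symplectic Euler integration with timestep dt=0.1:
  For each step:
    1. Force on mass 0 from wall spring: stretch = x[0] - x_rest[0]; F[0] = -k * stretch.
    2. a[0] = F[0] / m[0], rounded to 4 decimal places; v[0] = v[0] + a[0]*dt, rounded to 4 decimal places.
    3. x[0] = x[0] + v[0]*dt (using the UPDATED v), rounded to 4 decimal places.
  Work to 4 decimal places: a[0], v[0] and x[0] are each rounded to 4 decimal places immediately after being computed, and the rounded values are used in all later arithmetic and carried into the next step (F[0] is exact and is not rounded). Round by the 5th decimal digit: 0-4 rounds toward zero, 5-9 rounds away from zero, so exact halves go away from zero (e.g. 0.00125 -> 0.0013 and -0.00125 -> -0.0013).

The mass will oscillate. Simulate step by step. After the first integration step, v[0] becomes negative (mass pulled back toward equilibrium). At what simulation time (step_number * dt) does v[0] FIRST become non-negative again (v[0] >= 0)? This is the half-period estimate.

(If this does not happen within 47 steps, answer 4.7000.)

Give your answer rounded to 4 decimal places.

Step 0: x=[9.5000] v=[0.0000]
Step 1: x=[9.4533] v=[-0.4667]
Step 2: x=[9.3608] v=[-0.9247]
Step 3: x=[9.2243] v=[-1.3654]
Step 4: x=[9.0462] v=[-1.7806]
Step 5: x=[8.8299] v=[-2.1626]
Step 6: x=[8.5795] v=[-2.5042]
Step 7: x=[8.2996] v=[-2.7990]
Step 8: x=[7.9954] v=[-3.0416]
Step 9: x=[7.6727] v=[-3.2274]
Step 10: x=[7.3374] v=[-3.3530]
Step 11: x=[6.9958] v=[-3.4160]
Step 12: x=[6.6543] v=[-3.4152]
Step 13: x=[6.3192] v=[-3.3507]
Step 14: x=[5.9968] v=[-3.2236]
Step 15: x=[5.6932] v=[-3.0363]
Step 16: x=[5.4140] v=[-2.7924]
Step 17: x=[5.1644] v=[-2.4964]
Step 18: x=[4.9490] v=[-2.1538]
Step 19: x=[4.7719] v=[-1.7710]
Step 20: x=[4.6364] v=[-1.3551]
Step 21: x=[4.5450] v=[-0.9139]
Step 22: x=[4.4994] v=[-0.4556]
Step 23: x=[4.5005] v=[0.0112]
First v>=0 after going negative at step 23, time=2.3000

Answer: 2.3000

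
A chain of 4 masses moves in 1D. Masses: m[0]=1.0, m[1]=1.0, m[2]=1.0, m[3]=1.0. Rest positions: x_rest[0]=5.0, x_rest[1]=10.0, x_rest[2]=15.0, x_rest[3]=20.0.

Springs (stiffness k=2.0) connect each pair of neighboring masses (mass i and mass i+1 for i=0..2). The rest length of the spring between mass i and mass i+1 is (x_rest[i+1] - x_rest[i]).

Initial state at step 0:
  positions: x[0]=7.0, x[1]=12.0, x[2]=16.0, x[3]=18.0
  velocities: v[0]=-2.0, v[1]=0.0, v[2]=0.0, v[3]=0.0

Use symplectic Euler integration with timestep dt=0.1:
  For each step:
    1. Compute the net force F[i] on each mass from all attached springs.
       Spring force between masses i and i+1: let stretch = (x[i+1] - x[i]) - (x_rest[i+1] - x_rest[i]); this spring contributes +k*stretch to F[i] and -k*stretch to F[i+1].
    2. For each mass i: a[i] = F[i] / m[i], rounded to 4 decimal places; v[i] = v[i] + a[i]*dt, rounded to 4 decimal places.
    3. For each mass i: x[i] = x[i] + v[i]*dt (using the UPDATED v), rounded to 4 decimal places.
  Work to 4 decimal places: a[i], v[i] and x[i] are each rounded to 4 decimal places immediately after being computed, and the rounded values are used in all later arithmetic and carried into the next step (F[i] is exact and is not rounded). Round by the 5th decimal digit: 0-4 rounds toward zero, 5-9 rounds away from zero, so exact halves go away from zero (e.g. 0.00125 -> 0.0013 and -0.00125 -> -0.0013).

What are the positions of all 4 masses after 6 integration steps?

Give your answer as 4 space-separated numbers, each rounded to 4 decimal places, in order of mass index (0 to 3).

Answer: 5.9041 11.4561 15.3128 19.1271

Derivation:
Step 0: x=[7.0000 12.0000 16.0000 18.0000] v=[-2.0000 0.0000 0.0000 0.0000]
Step 1: x=[6.8000 11.9800 15.9600 18.0600] v=[-2.0000 -0.2000 -0.4000 0.6000]
Step 2: x=[6.6036 11.9360 15.8824 18.1780] v=[-1.9640 -0.4400 -0.7760 1.1800]
Step 3: x=[6.4139 11.8643 15.7718 18.3501] v=[-1.8975 -0.7172 -1.1062 1.7209]
Step 4: x=[6.2332 11.7617 15.6346 18.5706] v=[-1.8074 -1.0258 -1.3720 2.2052]
Step 5: x=[6.0630 11.6260 15.4787 18.8324] v=[-1.7017 -1.3569 -1.5594 2.6180]
Step 6: x=[5.9041 11.4561 15.3128 19.1271] v=[-1.5891 -1.6990 -1.6592 2.9473]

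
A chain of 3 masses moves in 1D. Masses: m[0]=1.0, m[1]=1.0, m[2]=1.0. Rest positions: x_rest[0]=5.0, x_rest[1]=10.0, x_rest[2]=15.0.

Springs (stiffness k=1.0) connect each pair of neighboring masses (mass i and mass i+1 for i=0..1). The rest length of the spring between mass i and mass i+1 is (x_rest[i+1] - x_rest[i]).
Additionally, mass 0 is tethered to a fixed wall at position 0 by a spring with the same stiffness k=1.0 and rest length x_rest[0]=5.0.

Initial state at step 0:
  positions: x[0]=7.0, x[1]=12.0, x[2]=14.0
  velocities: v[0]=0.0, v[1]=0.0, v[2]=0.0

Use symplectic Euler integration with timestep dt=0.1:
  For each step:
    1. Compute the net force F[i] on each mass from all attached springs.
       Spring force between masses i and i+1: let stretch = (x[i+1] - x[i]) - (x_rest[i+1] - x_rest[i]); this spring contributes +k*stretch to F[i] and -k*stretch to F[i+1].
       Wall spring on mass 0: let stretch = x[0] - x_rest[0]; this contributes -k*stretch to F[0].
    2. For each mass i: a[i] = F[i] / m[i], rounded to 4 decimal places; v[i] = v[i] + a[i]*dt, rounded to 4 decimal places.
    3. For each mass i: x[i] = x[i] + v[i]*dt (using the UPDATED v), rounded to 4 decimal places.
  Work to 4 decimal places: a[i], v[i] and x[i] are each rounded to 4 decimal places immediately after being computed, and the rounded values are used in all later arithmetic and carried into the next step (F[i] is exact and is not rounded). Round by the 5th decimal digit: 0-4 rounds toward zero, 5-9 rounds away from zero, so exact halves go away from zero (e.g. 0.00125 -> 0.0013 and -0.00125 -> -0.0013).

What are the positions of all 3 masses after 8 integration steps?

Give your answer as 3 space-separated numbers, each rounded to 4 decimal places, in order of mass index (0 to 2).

Answer: 6.3032 11.0586 14.9599

Derivation:
Step 0: x=[7.0000 12.0000 14.0000] v=[0.0000 0.0000 0.0000]
Step 1: x=[6.9800 11.9700 14.0300] v=[-0.2000 -0.3000 0.3000]
Step 2: x=[6.9401 11.9107 14.0894] v=[-0.3990 -0.5930 0.5940]
Step 3: x=[6.8805 11.8235 14.1770] v=[-0.5960 -0.8722 0.8761]
Step 4: x=[6.8015 11.7104 14.2911] v=[-0.7898 -1.1312 1.1408]
Step 5: x=[6.7036 11.5740 14.4294] v=[-0.9791 -1.3640 1.3827]
Step 6: x=[6.5874 11.4175 14.5891] v=[-1.1624 -1.5655 1.5972]
Step 7: x=[6.4536 11.2444 14.7671] v=[-1.3381 -1.7314 1.7800]
Step 8: x=[6.3032 11.0586 14.9599] v=[-1.5044 -1.8582 1.9277]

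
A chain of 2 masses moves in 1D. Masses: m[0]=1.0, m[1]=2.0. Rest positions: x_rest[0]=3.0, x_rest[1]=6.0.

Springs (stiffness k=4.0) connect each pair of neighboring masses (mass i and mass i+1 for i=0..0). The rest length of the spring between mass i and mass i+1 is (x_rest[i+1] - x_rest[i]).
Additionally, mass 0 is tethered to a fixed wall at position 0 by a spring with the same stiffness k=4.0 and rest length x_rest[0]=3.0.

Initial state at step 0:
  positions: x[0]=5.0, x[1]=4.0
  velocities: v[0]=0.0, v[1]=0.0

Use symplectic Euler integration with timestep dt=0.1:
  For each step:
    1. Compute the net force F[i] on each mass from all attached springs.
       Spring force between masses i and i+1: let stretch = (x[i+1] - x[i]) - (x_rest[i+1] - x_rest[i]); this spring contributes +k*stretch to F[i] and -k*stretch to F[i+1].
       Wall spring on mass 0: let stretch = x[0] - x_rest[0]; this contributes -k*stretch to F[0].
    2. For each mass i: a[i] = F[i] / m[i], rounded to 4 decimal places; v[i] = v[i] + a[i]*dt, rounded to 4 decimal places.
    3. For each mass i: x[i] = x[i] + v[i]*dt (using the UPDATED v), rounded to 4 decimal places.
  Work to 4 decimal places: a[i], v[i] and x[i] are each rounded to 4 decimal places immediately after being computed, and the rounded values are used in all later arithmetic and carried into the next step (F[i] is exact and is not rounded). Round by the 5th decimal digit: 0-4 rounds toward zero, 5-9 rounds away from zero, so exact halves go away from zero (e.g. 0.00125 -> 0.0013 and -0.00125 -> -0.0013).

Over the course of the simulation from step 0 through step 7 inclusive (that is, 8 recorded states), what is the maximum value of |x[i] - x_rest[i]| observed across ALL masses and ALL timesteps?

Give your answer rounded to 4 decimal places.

Step 0: x=[5.0000 4.0000] v=[0.0000 0.0000]
Step 1: x=[4.7600 4.0800] v=[-2.4000 0.8000]
Step 2: x=[4.3024 4.2336] v=[-4.5760 1.5360]
Step 3: x=[3.6700 4.4486] v=[-6.3245 2.1498]
Step 4: x=[2.9219 4.7080] v=[-7.4811 2.5941]
Step 5: x=[2.1284 4.9917] v=[-7.9354 2.8369]
Step 6: x=[1.3643 5.2781] v=[-7.6414 2.8642]
Step 7: x=[0.7021 5.5462] v=[-6.6216 2.6814]
Max displacement = 2.2979

Answer: 2.2979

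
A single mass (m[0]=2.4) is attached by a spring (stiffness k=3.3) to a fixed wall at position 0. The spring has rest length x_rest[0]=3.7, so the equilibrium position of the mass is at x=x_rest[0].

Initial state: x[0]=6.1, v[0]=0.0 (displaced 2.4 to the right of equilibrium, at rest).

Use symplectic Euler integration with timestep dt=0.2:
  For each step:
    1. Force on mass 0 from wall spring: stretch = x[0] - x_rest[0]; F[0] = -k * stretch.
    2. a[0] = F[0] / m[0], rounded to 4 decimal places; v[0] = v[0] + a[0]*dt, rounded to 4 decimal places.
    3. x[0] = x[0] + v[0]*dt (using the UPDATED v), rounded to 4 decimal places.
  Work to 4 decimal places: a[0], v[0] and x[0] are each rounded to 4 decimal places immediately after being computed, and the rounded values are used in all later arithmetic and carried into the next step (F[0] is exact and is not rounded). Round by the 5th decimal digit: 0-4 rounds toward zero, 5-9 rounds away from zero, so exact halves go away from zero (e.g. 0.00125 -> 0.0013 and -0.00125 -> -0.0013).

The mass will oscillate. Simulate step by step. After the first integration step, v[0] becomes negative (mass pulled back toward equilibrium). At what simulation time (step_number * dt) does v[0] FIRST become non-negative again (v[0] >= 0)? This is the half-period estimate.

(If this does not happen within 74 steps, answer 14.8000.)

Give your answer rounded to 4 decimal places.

Answer: 2.8000

Derivation:
Step 0: x=[6.1000] v=[0.0000]
Step 1: x=[5.9680] v=[-0.6600]
Step 2: x=[5.7113] v=[-1.2837]
Step 3: x=[5.3439] v=[-1.8368]
Step 4: x=[4.8861] v=[-2.2889]
Step 5: x=[4.3631] v=[-2.6151]
Step 6: x=[3.8036] v=[-2.7975]
Step 7: x=[3.2384] v=[-2.8260]
Step 8: x=[2.6986] v=[-2.6991]
Step 9: x=[2.2139] v=[-2.4237]
Step 10: x=[1.8109] v=[-2.0150]
Step 11: x=[1.5118] v=[-1.4955]
Step 12: x=[1.3331] v=[-0.8937]
Step 13: x=[1.2845] v=[-0.2428]
Step 14: x=[1.3688] v=[0.4215]
First v>=0 after going negative at step 14, time=2.8000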